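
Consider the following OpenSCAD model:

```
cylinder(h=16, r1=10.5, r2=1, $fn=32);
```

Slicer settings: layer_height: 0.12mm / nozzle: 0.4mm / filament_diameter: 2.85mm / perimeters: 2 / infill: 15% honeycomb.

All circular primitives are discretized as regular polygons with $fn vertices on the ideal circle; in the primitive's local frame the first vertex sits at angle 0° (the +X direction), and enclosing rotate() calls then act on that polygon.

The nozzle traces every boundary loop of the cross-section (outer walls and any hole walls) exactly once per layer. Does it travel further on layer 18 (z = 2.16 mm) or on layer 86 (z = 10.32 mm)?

layer 18 (z = 2.16 mm)

Layer 18 (z = 2.16): the cone: at t=0.135 of its height the radius interpolates to r₁+(r₂−r₁)t = 9.217, giving a regular 32-gon of that circumradius (perimeter = 2·32·9.217·sin(180°/32) = 57.82 mm). So its perimeter = 57.82 mm. Layer 86 (z = 10.32): the cone (r1=10.5→r2=1) has section circumradius 4.372 here — a regular 32-gon (perimeter = 2·32·4.372·sin(180°/32) = 27.43 mm). So its perimeter = 27.43 mm. Layer 18 is larger (57.82 vs 27.43 mm).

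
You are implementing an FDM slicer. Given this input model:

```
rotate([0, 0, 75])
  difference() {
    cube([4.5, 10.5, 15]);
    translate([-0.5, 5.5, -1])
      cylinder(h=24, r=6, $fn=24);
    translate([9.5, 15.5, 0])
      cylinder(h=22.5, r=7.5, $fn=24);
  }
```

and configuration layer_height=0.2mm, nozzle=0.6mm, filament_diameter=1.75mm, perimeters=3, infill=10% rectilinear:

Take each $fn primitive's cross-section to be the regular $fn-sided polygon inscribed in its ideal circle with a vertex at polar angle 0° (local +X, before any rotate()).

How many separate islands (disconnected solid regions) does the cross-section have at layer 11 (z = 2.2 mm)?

2

At z = 2.2 mm: the 4.5×10.5 cube contributes its full rectangle; the r=6 cylinder at (-0.5, 5.5) gives a regular 24-gon of circumradius 6 (constant along its height); the r=7.5 cylinder at (9.5, 15.5) gives a regular 24-gon of circumradius 7.5 (constant along its height); After the difference (first − rest): starting from the 4.5×10.5 cube, the r=6 cylinder at (-0.5, 5.5) partially overlaps it — only the 43.52 mm² overlap (of its 111.81 mm²) is removed, clipping the outline; the r=7.5 cylinder at (9.5, 15.5) partially overlaps it — only the 0.16 mm² overlap (of its 174.70 mm²) is removed, clipping the outline — 2 connected regions; (rotated 75° about Z; rotation is an isometry so areas/perimeters/island counts are preserved). Overall, the cross-section has 2 separate islands. Island count = 2.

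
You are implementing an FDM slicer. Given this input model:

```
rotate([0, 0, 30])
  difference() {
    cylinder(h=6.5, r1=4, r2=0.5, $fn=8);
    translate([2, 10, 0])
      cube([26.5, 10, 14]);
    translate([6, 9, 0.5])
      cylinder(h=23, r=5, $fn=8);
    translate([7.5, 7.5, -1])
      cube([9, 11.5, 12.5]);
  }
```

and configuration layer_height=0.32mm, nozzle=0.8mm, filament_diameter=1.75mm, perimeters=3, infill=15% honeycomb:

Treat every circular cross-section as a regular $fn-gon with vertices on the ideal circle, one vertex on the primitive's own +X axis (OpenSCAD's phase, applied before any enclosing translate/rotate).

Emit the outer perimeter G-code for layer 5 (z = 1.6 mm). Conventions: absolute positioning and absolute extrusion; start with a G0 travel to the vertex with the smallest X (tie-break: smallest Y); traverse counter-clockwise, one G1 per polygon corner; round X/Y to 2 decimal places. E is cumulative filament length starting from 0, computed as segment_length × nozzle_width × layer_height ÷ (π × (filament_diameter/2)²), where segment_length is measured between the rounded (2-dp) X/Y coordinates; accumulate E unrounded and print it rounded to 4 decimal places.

G0 X-3.03 Y0.81 Z1.60
G1 X-2.72 Y-1.57 E0.2554
G1 X-0.81 Y-3.03 E0.5113
G1 X1.57 Y-2.72 E0.7668
G1 X3.03 Y-0.81 E1.0226
G1 X2.72 Y1.57 E1.2781
G1 X0.81 Y3.03 E1.5340
G1 X-1.57 Y2.72 E1.7894
G1 X-3.03 Y0.81 E2.0453

At z = 1.6 mm: the cone: at t=0.246 of its height the radius interpolates to r₁+(r₂−r₁)t = 3.138, giving a regular 8-gon of that circumradius; the cube at (2, 10) (footprint 26.5×10) is included at this height; the r=5 cylinder at (6, 9) contributes a regular 8-gon of circumradius 5; the cube at (7.5, 7.5) (footprint 9×11.5) is included at this height; Subtracting the remaining from the first: starting from the cone, the 26.5×10 cube at (2, 10) misses the remaining region (no effect); the r=5 cylinder at (6, 9) misses the remaining region (no effect); the 9×11.5 cube at (7.5, 7.5) misses the remaining region (no effect) — 1 connected region; (rotated 30° about Z; rotation is an isometry so areas/perimeters/island counts are preserved). The outline is a single polygon with 8 vertices. Extrusion per mm of travel: 0.8 × 0.32 / (π × 0.875²) = 0.106432. Accumulating E over each segment gives final E = 2.0453.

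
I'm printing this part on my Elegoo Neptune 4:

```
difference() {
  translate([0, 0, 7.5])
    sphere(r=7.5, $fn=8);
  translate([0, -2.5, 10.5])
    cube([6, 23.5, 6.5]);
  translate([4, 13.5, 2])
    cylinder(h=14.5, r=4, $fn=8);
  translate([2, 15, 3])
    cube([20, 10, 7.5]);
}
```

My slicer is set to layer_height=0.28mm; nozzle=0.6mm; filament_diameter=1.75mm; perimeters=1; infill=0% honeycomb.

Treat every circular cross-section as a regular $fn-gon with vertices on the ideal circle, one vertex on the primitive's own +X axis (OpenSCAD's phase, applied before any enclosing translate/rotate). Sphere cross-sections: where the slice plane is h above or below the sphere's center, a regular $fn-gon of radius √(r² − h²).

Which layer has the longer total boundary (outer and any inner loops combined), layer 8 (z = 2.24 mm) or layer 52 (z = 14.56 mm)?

Layer 8 (z = 2.24): the sphere: section is a regular 8-gon, circumradius = √(r²−h²) = √(7.5²−5.26²) = 5.346 (perimeter = 2·8·5.346·sin(180°/8) = 32.73 mm); the cube at (0, -2.5) is absent (z outside [10.5, 17]); the cylinder at (4, 13.5): section is a regular 8-gon, circumradius r=4 (perimeter = 2·8·4.000·sin(180°/8) = 24.49 mm); the cube at (2, 15) is absent (z outside [3, 10.5]); After the difference (first − rest): starting from the r=7.5 sphere, the r=4 cylinder at (4, 13.5) misses the remaining region (no effect) — boundary = 32.73 mm. So its perimeter = 32.73 mm. Layer 52 (z = 14.56): the r=7.5 sphere slices to a regular 8-gon of circumradius 2.531 (√(r²−h²) with h=7.06 from center) (perimeter = 2·8·2.531·sin(180°/8) = 15.50 mm); the cube at (0, -2.5) is present — its section is the full 6×23.5 rectangle (perimeter 59.00 mm); the cylinder at (4, 13.5): section is a regular 8-gon, circumradius r=4 (perimeter = 2·8·4.000·sin(180°/8) = 24.49 mm); the cube at (2, 15) is absent (z outside [3, 10.5]); Subtracting the remaining from the first: starting from the r=7.5 sphere, the 6×23.5 cube at (0, -2.5) partially overlaps it — only the 9.06 mm² overlap (of its 141.00 mm²) is removed, clipping the outline; the r=4 cylinder at (4, 13.5) misses the remaining region (no effect) — boundary = 12.94 mm. So its perimeter = 12.94 mm. Layer 8 is larger (32.73 vs 12.94 mm).

layer 8 (z = 2.24 mm)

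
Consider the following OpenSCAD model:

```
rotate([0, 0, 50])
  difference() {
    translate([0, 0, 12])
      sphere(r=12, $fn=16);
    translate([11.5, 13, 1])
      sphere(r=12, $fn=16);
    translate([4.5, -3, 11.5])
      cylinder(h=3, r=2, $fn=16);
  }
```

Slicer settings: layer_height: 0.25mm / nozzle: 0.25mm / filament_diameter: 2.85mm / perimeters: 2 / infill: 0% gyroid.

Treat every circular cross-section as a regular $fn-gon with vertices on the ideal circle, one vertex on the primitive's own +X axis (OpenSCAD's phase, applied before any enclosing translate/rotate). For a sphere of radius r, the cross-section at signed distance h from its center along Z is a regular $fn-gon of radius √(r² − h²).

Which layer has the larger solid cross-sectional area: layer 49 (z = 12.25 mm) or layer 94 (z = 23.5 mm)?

Layer 49 (z = 12.25): the r=12 sphere slices to a regular 16-gon of circumradius 11.997 (√(r²−h²) with h=0.25 from center) (area = (16/2)·11.997²·sin(360°/16) = 440.66 mm²); the r=12 sphere at (11.5, 13) contributes a regular 16-gon of circumradius √(12²−11.25²) = 4.176 (area = (16/2)·4.176²·sin(360°/16) = 53.38 mm²); the r=2 cylinder at (4.5, -3) contributes a regular 16-gon of circumradius 2 (area = (16/2)·2.000²·sin(360°/16) = 12.25 mm²); Taking the first minus the rest: starting from the r=12 sphere (440.66 mm²), the r=12 sphere at (11.5, 13) misses the remaining region (no effect); the r=2 cylinder at (4.5, -3) lies wholly inside it (removes its full 12.25 mm² and its 12.49 mm outline becomes a hole wall) — area = 428.41 mm²; (whole slice rotated 50° about Z — lengths, areas and connectivity unchanged). So its area = 428.41 mm². Layer 94 (z = 23.5): the r=12 sphere slices to a regular 16-gon of circumradius 3.428 (√(r²−h²) with h=11.5 from center) (area = (16/2)·3.428²·sin(360°/16) = 35.97 mm²); the sphere at (11.5, 13) does not reach this height (|z−center|=22.500 > r=12); the cylinder at (4.5, -3) does not reach this height (z outside [11.5, 14.5]); Taking the first minus the rest: none of the subtracted shapes is present at this height, so the r=12 sphere is unchanged — area = 35.97 mm²; (rotated 50° about Z; rotation is an isometry so areas/perimeters/island counts are preserved). So its area = 35.97 mm². Layer 49 is larger (428.41 vs 35.97 mm²).

layer 49 (z = 12.25 mm)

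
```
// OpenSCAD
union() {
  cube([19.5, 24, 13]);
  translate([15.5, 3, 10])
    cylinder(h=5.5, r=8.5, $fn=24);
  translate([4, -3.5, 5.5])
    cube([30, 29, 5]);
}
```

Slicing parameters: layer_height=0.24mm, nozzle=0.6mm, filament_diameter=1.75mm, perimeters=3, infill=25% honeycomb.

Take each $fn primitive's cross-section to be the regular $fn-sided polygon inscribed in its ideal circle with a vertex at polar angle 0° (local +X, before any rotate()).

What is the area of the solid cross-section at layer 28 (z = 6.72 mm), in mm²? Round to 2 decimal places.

966.00 mm²

At z = 6.72 mm: the 19.5×24 cube contributes its full rectangle (area 468.00 mm²); the cylinder at (15.5, 3) does not reach this height (z outside [10, 15.5]); the cube at (4, -3.5) is present — its section is the full 30×29 rectangle (area 870.00 mm²); Taking the union: the regions partially overlap — summed areas 1338.00 mm² minus the doubly-counted overlap 372.00 mm² gives 966.00 mm² — area = 966.00 mm². Overall, the cross-section is a single solid region. Net area = 966.00 mm².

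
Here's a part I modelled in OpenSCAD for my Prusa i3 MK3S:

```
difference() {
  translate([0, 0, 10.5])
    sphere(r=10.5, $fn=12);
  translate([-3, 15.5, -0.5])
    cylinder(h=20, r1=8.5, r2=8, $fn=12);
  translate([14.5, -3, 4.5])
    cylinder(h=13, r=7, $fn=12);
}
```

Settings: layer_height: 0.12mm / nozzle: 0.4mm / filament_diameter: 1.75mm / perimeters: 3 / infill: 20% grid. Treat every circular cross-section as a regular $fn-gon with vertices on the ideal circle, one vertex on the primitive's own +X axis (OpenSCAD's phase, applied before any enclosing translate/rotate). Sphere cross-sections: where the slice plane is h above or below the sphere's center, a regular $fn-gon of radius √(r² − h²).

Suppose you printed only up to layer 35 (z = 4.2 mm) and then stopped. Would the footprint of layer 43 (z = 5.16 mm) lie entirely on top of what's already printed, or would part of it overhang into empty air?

part overhangs

Compare the two slices. At z = 4.2: the r=10.5 sphere slices to a regular 12-gon of circumradius 8.400 (√(r²−h²) with h=6.3 from center) (area = (12/2)·8.400²·sin(360°/12) = 211.68 mm²); the cone at (-3, 15.5): at t=0.235 of its height the radius interpolates to r₁+(r₂−r₁)t = 8.383, giving a regular 12-gon of that circumradius (area = (12/2)·8.383²·sin(360°/12) = 210.80 mm²); the cylinder at (14.5, -3) is absent (z outside [4.5, 17.5]); Taking the first minus the rest: starting from the r=10.5 sphere (211.68 mm²), the cone at (-3, 15.5) partially overlaps it — only the 1.86 mm² overlap (of its 210.80 mm²) is removed, clipping the outline — area = 209.82 mm². At z = 5.16: the sphere: section is a regular 12-gon, circumradius = √(r²−h²) = √(10.5²−5.34²) = 9.041 (area = (12/2)·9.041²·sin(360°/12) = 245.20 mm²); the cone at (-3, 15.5) contributes a regular 12-gon of circumradius 8.358 (interpolated between r1=8.5 and r2=8 at t=0.283) (area = (12/2)·8.358²·sin(360°/12) = 209.59 mm²); the r=7 cylinder at (14.5, -3) gives a regular 12-gon of circumradius 7 (constant along its height) (area = (12/2)·7.000²·sin(360°/12) = 147.00 mm²); Taking the first minus the rest: starting from the r=10.5 sphere (245.20 mm²), the cone at (-3, 15.5) partially overlaps it — only the 5.37 mm² overlap (of its 209.59 mm²) is removed, clipping the outline; the r=7 cylinder at (14.5, -3) partially overlaps it — only the 3.11 mm² overlap (of its 147.00 mm²) is removed, clipping the outline — area = 236.73 mm². Checking containment: at z = 5.16 the cross-section extends beyond the z = 4.2 cross-section by about 27.22 mm².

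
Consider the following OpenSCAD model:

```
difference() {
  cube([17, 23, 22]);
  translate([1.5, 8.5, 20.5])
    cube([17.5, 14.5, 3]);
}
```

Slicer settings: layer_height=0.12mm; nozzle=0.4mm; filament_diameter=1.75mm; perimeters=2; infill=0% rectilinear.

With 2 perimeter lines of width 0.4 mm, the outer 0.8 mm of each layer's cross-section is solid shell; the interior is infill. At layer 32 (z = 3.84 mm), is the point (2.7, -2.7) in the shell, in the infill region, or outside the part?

At z = 3.84 mm: the cube (footprint 17×23) is included at this height; the cube at (1.5, 8.5) does not reach this height (z outside [20.5, 23.5]); After the difference (first − rest): none of the subtracted shapes is present at this height, so the 17×23 cube is unchanged — 1 connected region. Overall, the cross-section is a single solid region. The nearest boundary edge runs (0.00, 0.00)→(17.00, 0.00); distance from the point to it = 2.70 mm. The point is not inside any of the regions above, so it lies outside the cross-section (2.70 mm from the nearest boundary).

outside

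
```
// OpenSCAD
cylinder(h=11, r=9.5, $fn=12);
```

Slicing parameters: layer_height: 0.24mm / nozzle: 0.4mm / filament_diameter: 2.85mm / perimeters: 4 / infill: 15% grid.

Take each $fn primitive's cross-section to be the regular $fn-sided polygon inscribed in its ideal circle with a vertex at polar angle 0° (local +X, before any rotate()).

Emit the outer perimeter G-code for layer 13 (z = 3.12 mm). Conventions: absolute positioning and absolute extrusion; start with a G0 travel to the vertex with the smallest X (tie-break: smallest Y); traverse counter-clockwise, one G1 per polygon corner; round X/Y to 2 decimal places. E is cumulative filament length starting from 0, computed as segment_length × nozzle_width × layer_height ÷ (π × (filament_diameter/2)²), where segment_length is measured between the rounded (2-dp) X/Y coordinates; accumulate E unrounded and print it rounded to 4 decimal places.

At z = 3.12 mm: the cylinder: section is a regular 12-gon, circumradius r=9.5. The outline is a single polygon with 12 vertices. Extrusion per mm of travel: 0.4 × 0.24 / (π × 1.425²) = 0.015048. Accumulating E over each segment gives final E = 0.8882.

G0 X-9.50 Y0.00 Z3.12
G1 X-8.23 Y-4.75 E0.0740
G1 X-4.75 Y-8.23 E0.1481
G1 X0.00 Y-9.50 E0.2220
G1 X4.75 Y-8.23 E0.2960
G1 X8.23 Y-4.75 E0.3701
G1 X9.50 Y0.00 E0.4441
G1 X8.23 Y4.75 E0.5181
G1 X4.75 Y8.23 E0.5921
G1 X0.00 Y9.50 E0.6661
G1 X-4.75 Y8.23 E0.7401
G1 X-8.23 Y4.75 E0.8142
G1 X-9.50 Y0.00 E0.8882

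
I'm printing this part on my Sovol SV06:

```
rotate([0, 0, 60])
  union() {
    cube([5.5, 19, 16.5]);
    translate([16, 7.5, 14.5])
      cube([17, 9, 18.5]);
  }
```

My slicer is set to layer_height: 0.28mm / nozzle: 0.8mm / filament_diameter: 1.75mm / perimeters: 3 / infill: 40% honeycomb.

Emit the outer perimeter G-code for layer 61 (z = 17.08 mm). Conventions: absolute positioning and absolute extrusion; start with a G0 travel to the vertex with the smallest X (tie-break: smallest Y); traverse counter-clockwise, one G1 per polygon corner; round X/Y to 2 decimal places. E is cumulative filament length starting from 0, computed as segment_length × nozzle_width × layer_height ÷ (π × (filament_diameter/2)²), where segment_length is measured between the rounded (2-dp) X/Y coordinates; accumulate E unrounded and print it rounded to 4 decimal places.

G0 X-6.29 Y22.11 Z17.08
G1 X1.50 Y17.61 E0.8378
G1 X10.00 Y32.33 E2.4208
G1 X2.21 Y36.83 E3.2586
G1 X-6.29 Y22.11 E4.8416

At z = 17.08 mm: the cube is absent (z outside [0, 16.5]); the cube at (16, 7.5) (footprint 17×9) is included at this height; Merging all regions: only the 17×9 cube at (16, 7.5) is present, so the union is just that shape — 1 connected region; (rotated 60° about Z; rotation is an isometry so areas/perimeters/island counts are preserved). The outline is a single polygon with 4 vertices. Extrusion per mm of travel: 0.8 × 0.28 / (π × 0.875²) = 0.093128. Accumulating E over each segment gives final E = 4.8416.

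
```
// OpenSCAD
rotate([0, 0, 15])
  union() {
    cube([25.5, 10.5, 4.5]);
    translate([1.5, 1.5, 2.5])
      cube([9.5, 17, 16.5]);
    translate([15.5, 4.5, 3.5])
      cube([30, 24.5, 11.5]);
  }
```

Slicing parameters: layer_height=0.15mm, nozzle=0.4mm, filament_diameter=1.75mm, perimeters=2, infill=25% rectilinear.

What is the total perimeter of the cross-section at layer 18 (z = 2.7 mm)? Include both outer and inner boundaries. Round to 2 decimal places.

88.00 mm

At z = 2.7 mm: the 25.5×10.5 cube contributes its full rectangle (perimeter 72.00 mm); the 9.5×17 cube at (1.5, 1.5) contributes its full rectangle (perimeter 53.00 mm); the cube at (15.5, 4.5) does not reach this height (z outside [3.5, 15]); Combining (union): the regions partially overlap (shared area 85.50 mm²), so the edge portions inside another operand are dropped and the merged outline is re-measured after clipping — boundary = 88.00 mm; (rotated 15° about Z; rotation is an isometry so areas/perimeters/island counts are preserved). Overall, the cross-section is a single solid region. Total boundary length (outer) = 88.00 mm.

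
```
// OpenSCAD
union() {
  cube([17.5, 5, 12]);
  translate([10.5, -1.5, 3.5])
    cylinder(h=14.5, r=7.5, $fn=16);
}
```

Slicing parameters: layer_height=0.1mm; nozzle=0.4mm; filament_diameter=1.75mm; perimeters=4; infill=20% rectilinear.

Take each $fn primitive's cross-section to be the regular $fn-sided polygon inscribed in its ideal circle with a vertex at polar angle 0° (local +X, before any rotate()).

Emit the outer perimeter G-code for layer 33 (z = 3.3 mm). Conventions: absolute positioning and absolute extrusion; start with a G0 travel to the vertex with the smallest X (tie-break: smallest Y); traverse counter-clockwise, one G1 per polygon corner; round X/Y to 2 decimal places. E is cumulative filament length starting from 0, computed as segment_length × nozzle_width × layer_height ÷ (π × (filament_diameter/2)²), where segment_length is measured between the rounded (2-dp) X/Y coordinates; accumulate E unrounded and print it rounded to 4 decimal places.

G0 X0.00 Y0.00 Z3.30
G1 X17.50 Y0.00 E0.2910
G1 X17.50 Y5.00 E0.3742
G1 X0.00 Y5.00 E0.6652
G1 X0.00 Y0.00 E0.7484

At z = 3.3 mm: the cube (footprint 17.5×5) is included at this height; the cylinder at (10.5, -1.5) is not intersected at this z (z outside [3.5, 18]); Taking the union: only the 17.5×5 cube is present, so the union is just that shape — 1 connected region. The outline is a single polygon with 4 vertices. Extrusion per mm of travel: 0.4 × 0.1 / (π × 0.875²) = 0.016630. Accumulating E over each segment gives final E = 0.7484.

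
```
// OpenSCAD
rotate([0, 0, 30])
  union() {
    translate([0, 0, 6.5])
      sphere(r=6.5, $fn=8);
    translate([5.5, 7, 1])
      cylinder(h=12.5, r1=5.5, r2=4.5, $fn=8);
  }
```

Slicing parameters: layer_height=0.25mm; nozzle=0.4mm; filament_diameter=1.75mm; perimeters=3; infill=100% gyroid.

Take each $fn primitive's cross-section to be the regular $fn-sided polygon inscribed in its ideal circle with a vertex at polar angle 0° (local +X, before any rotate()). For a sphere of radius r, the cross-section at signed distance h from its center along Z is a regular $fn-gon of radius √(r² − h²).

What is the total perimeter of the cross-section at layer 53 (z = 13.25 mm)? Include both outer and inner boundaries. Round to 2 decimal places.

At z = 13.25 mm: the sphere is absent (|z−center|=6.750 > r=6.5); the cone at (5.5, 7) contributes a regular 8-gon of circumradius 4.520 (interpolated between r1=5.5 and r2=4.5 at t=0.980) (perimeter = 2·8·4.520·sin(180°/8) = 27.68 mm); Combining (union): only the cone at (5.5, 7) is present, so the union is just that shape — boundary = 27.68 mm; (whole slice rotated 30° about Z — lengths, areas and connectivity unchanged). Overall, the cross-section is a single solid region. Total boundary length (outer) = 27.68 mm.

27.68 mm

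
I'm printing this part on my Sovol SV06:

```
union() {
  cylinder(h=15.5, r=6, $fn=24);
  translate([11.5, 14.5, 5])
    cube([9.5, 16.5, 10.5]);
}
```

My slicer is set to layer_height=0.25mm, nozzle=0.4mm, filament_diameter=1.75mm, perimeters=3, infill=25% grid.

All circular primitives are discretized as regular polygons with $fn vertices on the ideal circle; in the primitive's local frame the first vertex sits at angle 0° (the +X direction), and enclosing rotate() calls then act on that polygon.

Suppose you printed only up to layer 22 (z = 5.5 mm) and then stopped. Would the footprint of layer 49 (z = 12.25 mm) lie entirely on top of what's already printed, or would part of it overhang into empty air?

Compare the two slices. At z = 5.5: the r=6 cylinder gives a regular 24-gon of circumradius 6 (constant along its height) (area = (24/2)·6.000²·sin(360°/24) = 111.81 mm²); the cube at (11.5, 14.5) is present — its section is the full 9.5×16.5 rectangle (area 156.75 mm²); Taking the union: the 2 present regions are separate (no shared area or edge), so areas and boundary lengths simply add and each stays a separate island — area = 268.56 mm². At z = 12.25: the cylinder: section is a regular 24-gon, circumradius r=6 (area = (24/2)·6.000²·sin(360°/24) = 111.81 mm²); the cube at (11.5, 14.5) (footprint 9.5×16.5) is included at this height (area 156.75 mm²); Taking the union: the 2 present regions are separate (no shared area or edge), so areas and boundary lengths simply add and each stays a separate island — area = 268.56 mm². Checking containment: the cross-section at z = 12.25 is a subset of the cross-section at z = 5.5.

entirely on top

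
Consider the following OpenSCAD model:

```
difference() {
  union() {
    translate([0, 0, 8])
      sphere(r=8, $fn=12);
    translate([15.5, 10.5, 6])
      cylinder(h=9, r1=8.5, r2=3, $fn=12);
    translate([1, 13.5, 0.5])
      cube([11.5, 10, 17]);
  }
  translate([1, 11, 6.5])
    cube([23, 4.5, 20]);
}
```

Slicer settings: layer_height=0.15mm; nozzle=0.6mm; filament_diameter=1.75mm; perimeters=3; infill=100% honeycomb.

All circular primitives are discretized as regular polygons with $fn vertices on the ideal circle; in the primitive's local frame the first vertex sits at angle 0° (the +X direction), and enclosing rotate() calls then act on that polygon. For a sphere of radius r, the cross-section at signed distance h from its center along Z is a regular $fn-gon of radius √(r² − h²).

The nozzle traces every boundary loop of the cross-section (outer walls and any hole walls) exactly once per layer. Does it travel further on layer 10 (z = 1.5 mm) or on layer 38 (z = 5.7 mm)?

Layer 10 (z = 1.5): the r=8 sphere slices to a regular 12-gon of circumradius 4.664 (√(r²−h²) with h=6.5 from center) (perimeter = 2·12·4.664·sin(180°/12) = 28.97 mm); the cone at (15.5, 10.5) is not intersected at this z (z outside [6, 15]); the 11.5×10 cube at (1, 13.5) contributes its full rectangle (perimeter 43.00 mm); Combining (union): the 2 present regions are separate (no shared area or edge), so areas and boundary lengths simply add and each stays a separate island — boundary = 71.97 mm; the cube at (1, 11) is not intersected at this z (z outside [6.5, 26.5]); Subtracting the remaining from the first: none of the subtracted shapes is present at this height, so that combined region is unchanged — boundary = 71.97 mm. So its perimeter = 71.97 mm. Layer 38 (z = 5.7): the sphere: section is a regular 12-gon, circumradius = √(r²−h²) = √(8²−2.3²) = 7.662 (perimeter = 2·12·7.662·sin(180°/12) = 47.60 mm); the cone at (15.5, 10.5) is absent (z outside [6, 15]); the cube at (1, 13.5) (footprint 11.5×10) is included at this height (perimeter 43.00 mm); Taking the union: the 2 present regions are separate (no shared area or edge), so areas and boundary lengths simply add and each stays a separate island — boundary = 90.60 mm; the cube at (1, 11) is not intersected at this z (z outside [6.5, 26.5]); After the difference (first − rest): none of the subtracted shapes is present at this height, so the result so far is unchanged — boundary = 90.60 mm. So its perimeter = 90.60 mm. Layer 38 is larger (90.60 vs 71.97 mm).

layer 38 (z = 5.7 mm)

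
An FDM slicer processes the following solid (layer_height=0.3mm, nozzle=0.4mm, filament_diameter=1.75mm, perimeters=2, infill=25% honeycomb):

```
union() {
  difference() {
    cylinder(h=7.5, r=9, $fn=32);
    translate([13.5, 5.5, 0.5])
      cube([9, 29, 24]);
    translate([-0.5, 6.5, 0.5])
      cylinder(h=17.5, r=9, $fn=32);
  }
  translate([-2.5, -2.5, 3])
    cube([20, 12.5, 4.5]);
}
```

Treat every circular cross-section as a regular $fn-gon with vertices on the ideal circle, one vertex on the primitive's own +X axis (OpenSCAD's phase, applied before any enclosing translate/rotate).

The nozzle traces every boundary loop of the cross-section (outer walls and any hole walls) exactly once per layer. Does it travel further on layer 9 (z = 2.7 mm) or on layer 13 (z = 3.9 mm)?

Layer 9 (z = 2.7): the r=9 cylinder contributes a regular 32-gon of circumradius 9 (perimeter = 2·32·9.000·sin(180°/32) = 56.46 mm); the cube at (13.5, 5.5) (footprint 9×29) is included at this height (perimeter 76.00 mm); the r=9 cylinder at (-0.5, 6.5) contributes a regular 32-gon of circumradius 9 (perimeter = 2·32·9.000·sin(180°/32) = 56.46 mm); Subtracting the remaining from the first: starting from the r=9 cylinder, the 9×29 cube at (13.5, 5.5) misses the remaining region (no effect); the r=9 cylinder at (-0.5, 6.5) partially overlaps it — only the 138.49 mm² overlap (of its 252.84 mm²) is removed, clipping the outline — boundary = 56.46 mm; the cube at (-2.5, -2.5) is not intersected at this z (z outside [3, 7.5]); Taking the union: only that combined region is present, so the union is just that shape — boundary = 56.46 mm. So its perimeter = 56.46 mm. Layer 13 (z = 3.9): the cylinder: section is a regular 32-gon, circumradius r=9 (perimeter = 2·32·9.000·sin(180°/32) = 56.46 mm); the 9×29 cube at (13.5, 5.5) contributes its full rectangle (perimeter 76.00 mm); the cylinder at (-0.5, 6.5): section is a regular 32-gon, circumradius r=9 (perimeter = 2·32·9.000·sin(180°/32) = 56.46 mm); After the difference (first − rest): starting from the r=9 cylinder, the 9×29 cube at (13.5, 5.5) misses the remaining region (no effect); the r=9 cylinder at (-0.5, 6.5) partially overlaps it — only the 138.49 mm² overlap (of its 252.84 mm²) is removed, clipping the outline — boundary = 56.46 mm; the 20×12.5 cube at (-2.5, -2.5) contributes its full rectangle (perimeter 65.00 mm); Combining (union): the regions partially overlap (shared area 19.18 mm²), so the edge portions inside another operand are dropped and the merged outline is re-measured after clipping — boundary = 90.03 mm. So its perimeter = 90.03 mm. Layer 13 is larger (90.03 vs 56.46 mm).

layer 13 (z = 3.9 mm)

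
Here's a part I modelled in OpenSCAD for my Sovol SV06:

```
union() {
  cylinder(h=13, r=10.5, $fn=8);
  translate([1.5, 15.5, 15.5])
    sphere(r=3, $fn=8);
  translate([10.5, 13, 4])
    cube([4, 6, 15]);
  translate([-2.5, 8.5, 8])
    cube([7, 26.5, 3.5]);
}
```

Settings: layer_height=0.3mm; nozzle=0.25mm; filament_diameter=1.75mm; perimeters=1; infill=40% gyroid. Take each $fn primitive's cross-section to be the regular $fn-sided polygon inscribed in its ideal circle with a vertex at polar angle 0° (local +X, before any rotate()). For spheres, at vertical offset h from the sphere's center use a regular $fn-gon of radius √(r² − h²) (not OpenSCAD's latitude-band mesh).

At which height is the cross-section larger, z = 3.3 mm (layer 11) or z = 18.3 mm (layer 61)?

Layer 11 (z = 3.3): the cylinder: section is a regular 8-gon, circumradius r=10.5 (area = (8/2)·10.500²·sin(360°/8) = 311.83 mm²); the sphere at (1.5, 15.5) is not intersected at this z (|z−center|=12.200 > r=3); the cube at (10.5, 13) is absent (z outside [4, 19]); the cube at (-2.5, 8.5) is not intersected at this z (z outside [8, 11.5]); Merging all regions: only the r=10.5 cylinder is present, so the union is just that shape — area = 311.83 mm². So its area = 311.83 mm². Layer 61 (z = 18.3): the cylinder is not intersected at this z (z outside [0, 13]); the sphere at (1.5, 15.5): section is a regular 8-gon, circumradius = √(r²−h²) = √(3²−2.8²) = 1.077 (area = (8/2)·1.077²·sin(360°/8) = 3.28 mm²); the cube at (10.5, 13) (footprint 4×6) is included at this height (area 24.00 mm²); the cube at (-2.5, 8.5) is not intersected at this z (z outside [8, 11.5]); Combining (union): the 2 present regions are separate (no shared area or edge), so areas and boundary lengths simply add and each stays a separate island — area = 27.28 mm². So its area = 27.28 mm². Layer 11 is larger (311.83 vs 27.28 mm²).

layer 11 (z = 3.3 mm)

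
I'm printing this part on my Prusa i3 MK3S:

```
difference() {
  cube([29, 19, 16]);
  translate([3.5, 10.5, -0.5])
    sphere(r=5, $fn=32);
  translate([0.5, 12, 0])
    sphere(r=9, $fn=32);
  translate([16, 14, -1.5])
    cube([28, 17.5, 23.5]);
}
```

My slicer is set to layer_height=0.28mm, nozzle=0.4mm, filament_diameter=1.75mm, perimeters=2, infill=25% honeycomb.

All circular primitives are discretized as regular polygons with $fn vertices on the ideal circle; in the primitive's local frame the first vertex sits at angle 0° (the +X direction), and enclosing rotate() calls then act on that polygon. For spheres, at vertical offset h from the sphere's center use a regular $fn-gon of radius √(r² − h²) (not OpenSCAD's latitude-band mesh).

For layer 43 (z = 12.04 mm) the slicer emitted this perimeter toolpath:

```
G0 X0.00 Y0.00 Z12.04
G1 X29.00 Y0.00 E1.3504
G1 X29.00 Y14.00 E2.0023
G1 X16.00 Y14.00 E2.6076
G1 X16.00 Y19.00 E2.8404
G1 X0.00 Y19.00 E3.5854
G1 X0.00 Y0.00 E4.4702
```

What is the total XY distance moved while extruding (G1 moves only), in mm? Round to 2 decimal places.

96.00 mm

Sum the Euclidean lengths of each G1 segment: total = 96.00 mm.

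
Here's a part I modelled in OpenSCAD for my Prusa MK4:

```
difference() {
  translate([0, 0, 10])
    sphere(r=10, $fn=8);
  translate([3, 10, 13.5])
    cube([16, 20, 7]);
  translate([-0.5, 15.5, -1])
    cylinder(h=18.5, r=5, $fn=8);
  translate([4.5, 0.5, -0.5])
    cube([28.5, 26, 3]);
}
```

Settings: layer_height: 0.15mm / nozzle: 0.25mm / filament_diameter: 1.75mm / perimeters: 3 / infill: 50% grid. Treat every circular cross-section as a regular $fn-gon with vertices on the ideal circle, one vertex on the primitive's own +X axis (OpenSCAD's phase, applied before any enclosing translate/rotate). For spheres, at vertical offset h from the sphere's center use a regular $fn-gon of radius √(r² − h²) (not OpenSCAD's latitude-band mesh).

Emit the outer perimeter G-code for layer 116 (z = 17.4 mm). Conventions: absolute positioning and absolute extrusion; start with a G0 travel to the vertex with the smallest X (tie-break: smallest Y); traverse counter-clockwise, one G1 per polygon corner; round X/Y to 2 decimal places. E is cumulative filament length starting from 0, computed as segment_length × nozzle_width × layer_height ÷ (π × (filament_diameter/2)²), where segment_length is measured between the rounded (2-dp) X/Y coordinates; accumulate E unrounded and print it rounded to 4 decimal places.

At z = 17.4 mm: the r=10 sphere slices to a regular 8-gon of circumradius 6.726 (√(r²−h²) with h=7.4 from center); the cube at (3, 10) (footprint 16×20) is included at this height; the r=5 cylinder at (-0.5, 15.5) contributes a regular 8-gon of circumradius 5; the cube at (4.5, 0.5) is absent (z outside [-0.5, 2.5]); Subtracting the remaining from the first: starting from the r=10 sphere, the 16×20 cube at (3, 10) misses the remaining region (no effect); the r=5 cylinder at (-0.5, 15.5) misses the remaining region (no effect) — 1 connected region. The outline is a single polygon with 8 vertices. Extrusion per mm of travel: 0.25 × 0.15 / (π × 0.875²) = 0.015591. Accumulating E over each segment gives final E = 0.6425.

G0 X-6.73 Y0.00 Z17.40
G1 X-4.76 Y-4.76 E0.0803
G1 X0.00 Y-6.73 E0.1606
G1 X4.76 Y-4.76 E0.2409
G1 X6.73 Y0.00 E0.3213
G1 X4.76 Y4.76 E0.4016
G1 X0.00 Y6.73 E0.4819
G1 X-4.76 Y4.76 E0.5622
G1 X-6.73 Y0.00 E0.6425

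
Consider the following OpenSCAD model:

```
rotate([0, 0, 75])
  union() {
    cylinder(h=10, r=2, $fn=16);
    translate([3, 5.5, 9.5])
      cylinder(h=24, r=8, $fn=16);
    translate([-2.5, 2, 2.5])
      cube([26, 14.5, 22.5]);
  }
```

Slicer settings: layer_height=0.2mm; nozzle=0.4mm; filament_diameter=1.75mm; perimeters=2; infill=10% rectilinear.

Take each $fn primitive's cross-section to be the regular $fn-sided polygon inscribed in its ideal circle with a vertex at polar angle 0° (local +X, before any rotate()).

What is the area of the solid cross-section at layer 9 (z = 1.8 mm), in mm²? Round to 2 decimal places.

12.25 mm²

At z = 1.8 mm: the r=2 cylinder contributes a regular 16-gon of circumradius 2 (area = (16/2)·2.000²·sin(360°/16) = 12.25 mm²); the cylinder at (3, 5.5) is absent (z outside [9.5, 33.5]); the cube at (-2.5, 2) does not reach this height (z outside [2.5, 25]); Merging all regions: only the r=2 cylinder is present, so the union is just that shape — area = 12.25 mm²; (rotated 75° about Z; rotation is an isometry so areas/perimeters/island counts are preserved). Overall, the cross-section is a single solid region. Net area = 12.25 mm².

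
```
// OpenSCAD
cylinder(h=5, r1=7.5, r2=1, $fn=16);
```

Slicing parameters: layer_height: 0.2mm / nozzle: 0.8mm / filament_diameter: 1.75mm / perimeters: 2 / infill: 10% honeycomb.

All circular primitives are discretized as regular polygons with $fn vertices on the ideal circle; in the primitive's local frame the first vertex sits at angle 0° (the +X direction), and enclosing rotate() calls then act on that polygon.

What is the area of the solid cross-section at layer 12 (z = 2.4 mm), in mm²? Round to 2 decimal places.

58.73 mm²

At z = 2.4 mm: the cone: at t=0.480 of its height the radius interpolates to r₁+(r₂−r₁)t = 4.380, giving a regular 16-gon of that circumradius (area = (16/2)·4.380²·sin(360°/16) = 58.73 mm²). Overall, the cross-section is a single solid region. Net area = 58.73 mm².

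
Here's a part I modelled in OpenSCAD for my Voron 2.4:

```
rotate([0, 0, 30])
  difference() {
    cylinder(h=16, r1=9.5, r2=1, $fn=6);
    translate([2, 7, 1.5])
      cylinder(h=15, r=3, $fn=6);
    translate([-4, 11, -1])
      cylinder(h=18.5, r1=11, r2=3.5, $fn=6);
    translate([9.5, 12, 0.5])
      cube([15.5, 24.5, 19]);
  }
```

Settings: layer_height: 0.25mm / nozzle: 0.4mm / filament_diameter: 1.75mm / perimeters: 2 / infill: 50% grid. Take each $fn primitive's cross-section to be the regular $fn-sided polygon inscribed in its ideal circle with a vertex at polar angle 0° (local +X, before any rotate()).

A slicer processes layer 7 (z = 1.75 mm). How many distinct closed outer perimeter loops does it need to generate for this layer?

At z = 1.75 mm: the cone: at t=0.109 of its height the radius interpolates to r₁+(r₂−r₁)t = 8.570, giving a regular 6-gon of that circumradius; the r=3 cylinder at (2, 7) gives a regular 6-gon of circumradius 3 (constant along its height); the cone at (-4, 11): at t=0.149 of its height the radius interpolates to r₁+(r₂−r₁)t = 9.885, giving a regular 6-gon of that circumradius; the cube at (9.5, 12) (footprint 15.5×24.5) is included at this height; After the difference (first − rest): starting from the cone, the r=3 cylinder at (2, 7) partially overlaps it — only the 13.83 mm² overlap (of its 23.38 mm²) is removed, clipping the outline; the cone at (-4, 11) partially overlaps it — only the 30.46 mm² overlap (of its 253.87 mm²) is removed, clipping the outline; the 15.5×24.5 cube at (9.5, 12) misses the remaining region (no effect) — 1 connected region; (rotated 30° about Z; rotation is an isometry so areas/perimeters/island counts are preserved). The result has 1 disconnected region.

1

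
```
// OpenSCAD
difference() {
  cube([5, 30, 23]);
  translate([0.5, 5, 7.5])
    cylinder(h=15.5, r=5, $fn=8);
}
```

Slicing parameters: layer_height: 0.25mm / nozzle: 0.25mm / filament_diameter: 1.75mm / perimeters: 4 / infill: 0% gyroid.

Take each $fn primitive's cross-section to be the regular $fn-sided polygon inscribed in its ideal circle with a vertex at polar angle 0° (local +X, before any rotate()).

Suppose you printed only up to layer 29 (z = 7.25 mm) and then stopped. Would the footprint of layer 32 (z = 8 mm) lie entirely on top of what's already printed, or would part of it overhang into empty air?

Compare the two slices. At z = 7.25: the cube is present — its section is the full 5×30 rectangle (area 150.00 mm²); the cylinder at (0.5, 5) does not reach this height (z outside [7.5, 23]); After the difference (first − rest): none of the subtracted shapes is present at this height, so the 5×30 cube is unchanged — area = 150.00 mm². At z = 8: the cube (footprint 5×30) is included at this height (area 150.00 mm²); the cylinder at (0.5, 5): section is a regular 8-gon, circumradius r=5 (area = (8/2)·5.000²·sin(360°/8) = 70.71 mm²); After the difference (first − rest): starting from the 5×30 cube (150.00 mm²), the r=5 cylinder at (0.5, 5) partially overlaps it — only the 39.65 mm² overlap (of its 70.71 mm²) is removed, clipping the outline — area = 110.35 mm². Checking containment: the cross-section at z = 8 is a subset of the cross-section at z = 7.25.

entirely on top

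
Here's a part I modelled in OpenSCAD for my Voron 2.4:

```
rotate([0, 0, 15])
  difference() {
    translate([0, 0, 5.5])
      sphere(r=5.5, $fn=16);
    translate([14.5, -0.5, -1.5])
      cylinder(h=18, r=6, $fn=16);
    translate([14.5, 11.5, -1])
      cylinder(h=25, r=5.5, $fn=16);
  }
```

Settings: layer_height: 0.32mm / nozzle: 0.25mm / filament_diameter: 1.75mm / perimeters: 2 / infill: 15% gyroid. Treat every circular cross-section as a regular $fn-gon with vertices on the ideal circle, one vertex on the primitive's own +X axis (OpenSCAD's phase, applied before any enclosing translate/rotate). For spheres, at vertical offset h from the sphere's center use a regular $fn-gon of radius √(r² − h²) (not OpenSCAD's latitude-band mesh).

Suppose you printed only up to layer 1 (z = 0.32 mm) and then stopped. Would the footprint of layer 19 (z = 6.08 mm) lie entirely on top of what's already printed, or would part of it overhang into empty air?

part overhangs

Compare the two slices. At z = 0.32: the r=5.5 sphere contributes a regular 16-gon of circumradius √(5.5²−5.18²) = 1.849 (area = (16/2)·1.849²·sin(360°/16) = 10.46 mm²); the r=6 cylinder at (14.5, -0.5) gives a regular 16-gon of circumradius 6 (constant along its height) (area = (16/2)·6.000²·sin(360°/16) = 110.21 mm²); the r=5.5 cylinder at (14.5, 11.5) contributes a regular 16-gon of circumradius 5.5 (area = (16/2)·5.500²·sin(360°/16) = 92.61 mm²); After the difference (first − rest): starting from the r=5.5 sphere (10.46 mm²), the r=6 cylinder at (14.5, -0.5) misses the remaining region (no effect); the r=5.5 cylinder at (14.5, 11.5) misses the remaining region (no effect) — area = 10.46 mm²; (rotated 15° about Z; rotation is an isometry so areas/perimeters/island counts are preserved). At z = 6.08: the r=5.5 sphere slices to a regular 16-gon of circumradius 5.469 (√(r²−h²) with h=0.58 from center) (area = (16/2)·5.469²·sin(360°/16) = 91.58 mm²); the r=6 cylinder at (14.5, -0.5) contributes a regular 16-gon of circumradius 6 (area = (16/2)·6.000²·sin(360°/16) = 110.21 mm²); the r=5.5 cylinder at (14.5, 11.5) gives a regular 16-gon of circumradius 5.5 (constant along its height) (area = (16/2)·5.500²·sin(360°/16) = 92.61 mm²); Taking the first minus the rest: starting from the r=5.5 sphere (91.58 mm²), the r=6 cylinder at (14.5, -0.5) misses the remaining region (no effect); the r=5.5 cylinder at (14.5, 11.5) misses the remaining region (no effect) — area = 91.58 mm²; (rotated 15° about Z; rotation is an isometry so areas/perimeters/island counts are preserved). Checking containment: at z = 6.08 the cross-section extends beyond the z = 0.32 cross-section by about 81.12 mm².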